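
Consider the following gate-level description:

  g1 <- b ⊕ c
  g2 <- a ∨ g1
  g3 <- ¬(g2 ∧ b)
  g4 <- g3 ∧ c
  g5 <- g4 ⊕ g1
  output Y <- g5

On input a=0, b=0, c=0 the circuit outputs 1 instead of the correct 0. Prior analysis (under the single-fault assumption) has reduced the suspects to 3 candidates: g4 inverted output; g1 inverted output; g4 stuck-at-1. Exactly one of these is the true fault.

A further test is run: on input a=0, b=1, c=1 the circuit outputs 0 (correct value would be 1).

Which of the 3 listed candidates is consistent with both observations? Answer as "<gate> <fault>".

g4 inverted output

Evaluate each candidate on input a=0, b=1, c=1:
  g4 inverted output: g1=0, g2=0, g3=1, g4=0 [inverted output], g5=0 → 0 — matches
  g1 inverted output: g1=1 [inverted output], g2=1, g3=0, g4=0, g5=1 → 1 — eliminated
  g4 stuck-at-1: g1=0, g2=0, g3=1, g4=1 [stuck-at-1], g5=1 → 1 — eliminated
Only g4 inverted output reproduces the observed 0.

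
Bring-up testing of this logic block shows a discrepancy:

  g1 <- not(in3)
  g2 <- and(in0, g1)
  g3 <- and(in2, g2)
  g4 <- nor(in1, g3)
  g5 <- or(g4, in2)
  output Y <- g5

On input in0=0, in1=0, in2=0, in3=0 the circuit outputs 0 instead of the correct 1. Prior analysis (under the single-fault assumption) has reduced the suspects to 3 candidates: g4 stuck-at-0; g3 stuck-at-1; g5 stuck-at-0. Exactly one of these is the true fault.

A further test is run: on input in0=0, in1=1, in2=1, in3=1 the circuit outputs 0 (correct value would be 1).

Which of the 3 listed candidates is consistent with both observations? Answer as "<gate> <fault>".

g5 stuck-at-0

Evaluate each candidate on input in0=0, in1=1, in2=1, in3=1:
  g4 stuck-at-0: g1=0, g2=0, g3=0, g4=0 [stuck-at-0], g5=1 → 1 — eliminated
  g3 stuck-at-1: g1=0, g2=0, g3=1 [stuck-at-1], g4=0, g5=1 → 1 — eliminated
  g5 stuck-at-0: g1=0, g2=0, g3=0, g4=0, g5=0 [stuck-at-0] → 0 — matches
Only g5 stuck-at-0 reproduces the observed 0.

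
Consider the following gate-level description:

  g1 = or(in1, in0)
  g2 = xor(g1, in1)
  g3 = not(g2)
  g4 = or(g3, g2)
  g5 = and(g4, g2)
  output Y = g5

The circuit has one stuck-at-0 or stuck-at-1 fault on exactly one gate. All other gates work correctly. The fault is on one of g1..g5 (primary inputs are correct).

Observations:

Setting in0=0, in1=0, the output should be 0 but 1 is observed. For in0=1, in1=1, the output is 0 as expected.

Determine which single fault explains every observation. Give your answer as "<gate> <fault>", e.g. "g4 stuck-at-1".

Fault-free values for test 1 (in0=0, in1=0): g1=0, g2=0, g3=1, g4=1, g5=0, giving Y=0. Observed 1.
Test 1: faults giving observed 1 are {g1 stuck-at-1, g2 stuck-at-1, g5 stuck-at-1}.
Test 2 (in0=1, in1=1): fault-free g1=1, g2=0, g3=1, g4=1, g5=0 → 0; observed 0. Eliminates g2 stuck-at-1, g5 stuck-at-1.
Only g1 stuck-at-1 is consistent with every test.

g1 stuck-at-1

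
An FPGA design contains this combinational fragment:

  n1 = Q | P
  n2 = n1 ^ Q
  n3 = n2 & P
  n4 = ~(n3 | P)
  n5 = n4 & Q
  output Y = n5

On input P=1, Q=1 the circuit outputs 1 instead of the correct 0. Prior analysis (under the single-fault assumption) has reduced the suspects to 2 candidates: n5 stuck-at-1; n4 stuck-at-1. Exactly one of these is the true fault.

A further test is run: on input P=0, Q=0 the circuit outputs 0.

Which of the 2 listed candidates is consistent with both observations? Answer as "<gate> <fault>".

Evaluate each candidate on input P=0, Q=0:
  n5 stuck-at-1: n1=0, n2=0, n3=0, n4=1, n5=1 [stuck-at-1] → 1 — eliminated
  n4 stuck-at-1: n1=0, n2=0, n3=0, n4=1 [stuck-at-1], n5=0 → 0 — matches
Only n4 stuck-at-1 reproduces the observed 0.

n4 stuck-at-1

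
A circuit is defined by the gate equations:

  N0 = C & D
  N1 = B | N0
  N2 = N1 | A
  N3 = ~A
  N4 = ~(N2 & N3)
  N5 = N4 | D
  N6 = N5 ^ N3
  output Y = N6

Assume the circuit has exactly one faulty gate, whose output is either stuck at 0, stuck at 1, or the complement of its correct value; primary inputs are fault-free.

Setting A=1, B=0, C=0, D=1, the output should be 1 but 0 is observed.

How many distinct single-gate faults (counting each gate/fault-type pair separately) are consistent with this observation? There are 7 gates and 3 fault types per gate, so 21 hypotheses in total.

6

Fault-free: N0=0, N1=0, N2=1, N3=0, N4=1, N5=1, N6=1 → 1. Observed 0.
  N0: none of the 3 fault types match ✗
  N1: none of the 3 fault types match ✗
  N2: none of the 3 fault types match ✗
  N3: stuck-at-1, inverted output ✓; others ✗
  N4: none of the 3 fault types match ✗
  N5: stuck-at-0, inverted output ✓; others ✗
  N6: stuck-at-0, inverted output ✓; others ✗
Consistent faults: {N3 stuck-at-1, N3 inverted output, N5 stuck-at-0, N5 inverted output, N6 stuck-at-0, N6 inverted output} — 6 in all.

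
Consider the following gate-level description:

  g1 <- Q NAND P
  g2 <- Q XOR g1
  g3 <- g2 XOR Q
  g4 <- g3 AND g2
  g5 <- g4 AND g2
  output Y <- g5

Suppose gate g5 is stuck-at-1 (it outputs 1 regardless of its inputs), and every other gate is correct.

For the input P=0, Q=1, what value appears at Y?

1

Propagate with g5 forced: g1=1, g2=0, g3=1, g4=0, g5=1 [stuck-at-1].
So Y = 1. (Without the fault it would be 0.)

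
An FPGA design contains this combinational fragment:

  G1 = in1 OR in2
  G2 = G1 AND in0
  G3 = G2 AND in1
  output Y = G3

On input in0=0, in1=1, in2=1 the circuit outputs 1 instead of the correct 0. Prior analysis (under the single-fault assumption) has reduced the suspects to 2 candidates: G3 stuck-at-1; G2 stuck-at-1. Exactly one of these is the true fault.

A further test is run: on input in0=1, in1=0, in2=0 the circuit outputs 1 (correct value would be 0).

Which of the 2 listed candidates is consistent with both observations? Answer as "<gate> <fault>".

Evaluate each candidate on input in0=1, in1=0, in2=0:
  G3 stuck-at-1: G1=0, G2=0, G3=1 [stuck-at-1] → 1 — matches
  G2 stuck-at-1: G1=0, G2=1 [stuck-at-1], G3=0 → 0 — eliminated
Only G3 stuck-at-1 reproduces the observed 1.

G3 stuck-at-1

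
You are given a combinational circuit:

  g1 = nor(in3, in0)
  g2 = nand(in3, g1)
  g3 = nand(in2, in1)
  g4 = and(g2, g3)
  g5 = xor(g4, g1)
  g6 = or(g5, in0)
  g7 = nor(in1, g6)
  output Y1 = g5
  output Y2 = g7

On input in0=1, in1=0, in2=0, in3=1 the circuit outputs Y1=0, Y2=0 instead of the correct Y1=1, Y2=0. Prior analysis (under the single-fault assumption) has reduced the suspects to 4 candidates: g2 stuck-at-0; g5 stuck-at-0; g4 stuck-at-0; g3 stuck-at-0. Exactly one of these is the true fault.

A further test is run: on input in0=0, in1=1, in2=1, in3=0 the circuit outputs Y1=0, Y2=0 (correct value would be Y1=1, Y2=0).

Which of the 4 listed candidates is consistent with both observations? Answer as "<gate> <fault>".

g5 stuck-at-0

Evaluate each candidate on input in0=0, in1=1, in2=1, in3=0:
  g2 stuck-at-0: g1=1, g2=0 [stuck-at-0], g3=0, g4=0, g5=1, g6=1, g7=0 → Y1=1, Y2=0 — eliminated
  g5 stuck-at-0: g1=1, g2=1, g3=0, g4=0, g5=0 [stuck-at-0], g6=0, g7=0 → Y1=0, Y2=0 — matches
  g4 stuck-at-0: g1=1, g2=1, g3=0, g4=0 [stuck-at-0], g5=1, g6=1, g7=0 → Y1=1, Y2=0 — eliminated
  g3 stuck-at-0: g1=1, g2=1, g3=0 [stuck-at-0], g4=0, g5=1, g6=1, g7=0 → Y1=1, Y2=0 — eliminated
Only g5 stuck-at-0 reproduces the observed Y1=0, Y2=0.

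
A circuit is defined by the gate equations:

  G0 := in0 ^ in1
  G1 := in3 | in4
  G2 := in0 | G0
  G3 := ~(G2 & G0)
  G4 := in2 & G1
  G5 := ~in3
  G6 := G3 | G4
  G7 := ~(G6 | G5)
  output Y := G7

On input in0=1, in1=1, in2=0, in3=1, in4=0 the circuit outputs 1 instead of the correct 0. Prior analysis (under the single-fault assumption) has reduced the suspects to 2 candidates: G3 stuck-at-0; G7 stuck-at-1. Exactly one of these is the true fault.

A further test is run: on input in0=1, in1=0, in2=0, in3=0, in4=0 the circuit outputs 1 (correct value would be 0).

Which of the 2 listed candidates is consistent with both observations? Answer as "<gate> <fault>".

G7 stuck-at-1

Evaluate each candidate on input in0=1, in1=0, in2=0, in3=0, in4=0:
  G3 stuck-at-0: G0=1, G1=0, G2=1, G3=0 [stuck-at-0], G4=0, G5=1, G6=0, G7=0 → 0 — eliminated
  G7 stuck-at-1: G0=1, G1=0, G2=1, G3=0, G4=0, G5=1, G6=0, G7=1 [stuck-at-1] → 1 — matches
Only G7 stuck-at-1 reproduces the observed 1.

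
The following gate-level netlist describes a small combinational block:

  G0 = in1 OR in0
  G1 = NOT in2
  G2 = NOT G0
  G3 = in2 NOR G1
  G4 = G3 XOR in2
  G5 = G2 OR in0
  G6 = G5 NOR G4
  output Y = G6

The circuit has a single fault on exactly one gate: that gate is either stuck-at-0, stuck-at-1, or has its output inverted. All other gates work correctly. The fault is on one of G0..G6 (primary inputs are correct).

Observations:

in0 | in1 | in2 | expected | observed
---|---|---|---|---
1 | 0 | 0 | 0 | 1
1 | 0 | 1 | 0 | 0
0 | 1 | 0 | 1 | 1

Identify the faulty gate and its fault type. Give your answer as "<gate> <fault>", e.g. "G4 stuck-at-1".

Fault-free values for test 1 (in0=1, in1=0, in2=0): G0=1, G1=1, G2=0, G3=0, G4=0, G5=1, G6=0, giving Y=0. Observed 1.
Test 1: faults giving observed 1 are {G5 stuck-at-0, G5 inverted output, G6 stuck-at-1, G6 inverted output}.
Test 2 (in0=1, in1=0, in2=1): fault-free G0=1, G1=0, G2=0, G3=0, G4=1, G5=1, G6=0 → 0; observed 0. Eliminates G6 stuck-at-1, G6 inverted output.
Test 3 (in0=0, in1=1, in2=0): fault-free G0=1, G1=1, G2=0, G3=0, G4=0, G5=0, G6=1 → 1; observed 1. Eliminates G5 inverted output.
Only G5 stuck-at-0 is consistent with every test.

G5 stuck-at-0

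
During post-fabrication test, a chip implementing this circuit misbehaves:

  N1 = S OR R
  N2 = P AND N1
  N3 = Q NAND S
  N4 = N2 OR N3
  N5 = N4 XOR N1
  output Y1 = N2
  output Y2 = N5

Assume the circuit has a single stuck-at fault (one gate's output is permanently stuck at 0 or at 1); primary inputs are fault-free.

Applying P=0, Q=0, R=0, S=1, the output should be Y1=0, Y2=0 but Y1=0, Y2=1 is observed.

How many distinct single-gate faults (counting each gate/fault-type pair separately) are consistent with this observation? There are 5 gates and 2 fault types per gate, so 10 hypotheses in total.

Fault-free: N1=1, N2=0, N3=1, N4=1, N5=0 → Y1=0, Y2=0. Observed Y1=0, Y2=1.
  N1 stuck-at-0: output Y1=0, Y2=1 ✓
  N1 stuck-at-1: output Y1=0, Y2=0 ✗
  N2 stuck-at-0: output Y1=0, Y2=0 ✗
  N2 stuck-at-1: output Y1=1, Y2=0 ✗
  N3 stuck-at-0: output Y1=0, Y2=1 ✓
  N3 stuck-at-1: output Y1=0, Y2=0 ✗
  N4 stuck-at-0: output Y1=0, Y2=1 ✓
  N4 stuck-at-1: output Y1=0, Y2=0 ✗
  N5 stuck-at-0: output Y1=0, Y2=0 ✗
  N5 stuck-at-1: output Y1=0, Y2=1 ✓
Consistent faults: {N1 stuck-at-0, N3 stuck-at-0, N4 stuck-at-0, N5 stuck-at-1} — 4 in all.

4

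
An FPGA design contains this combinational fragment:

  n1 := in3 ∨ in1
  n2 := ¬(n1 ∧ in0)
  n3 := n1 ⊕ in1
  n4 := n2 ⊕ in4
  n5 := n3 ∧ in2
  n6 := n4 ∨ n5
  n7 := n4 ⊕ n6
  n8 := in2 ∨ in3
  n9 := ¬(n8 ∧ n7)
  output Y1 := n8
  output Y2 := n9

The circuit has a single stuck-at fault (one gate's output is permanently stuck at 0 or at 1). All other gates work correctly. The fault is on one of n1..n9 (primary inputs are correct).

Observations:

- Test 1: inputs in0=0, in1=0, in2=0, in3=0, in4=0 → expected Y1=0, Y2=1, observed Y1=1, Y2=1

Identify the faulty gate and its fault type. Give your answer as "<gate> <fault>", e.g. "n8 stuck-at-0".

n8 stuck-at-1

Fault-free values for test 1 (in0=0, in1=0, in2=0, in3=0, in4=0): n1=0, n2=1, n3=0, n4=1, n5=0, n6=1, n7=0, n8=0, n9=1, giving Y1=0, Y2=1. Observed Y1=1, Y2=1.
Test 1: faults giving observed Y1=1, Y2=1 are {n8 stuck-at-1}.
Only n8 stuck-at-1 is consistent with every test.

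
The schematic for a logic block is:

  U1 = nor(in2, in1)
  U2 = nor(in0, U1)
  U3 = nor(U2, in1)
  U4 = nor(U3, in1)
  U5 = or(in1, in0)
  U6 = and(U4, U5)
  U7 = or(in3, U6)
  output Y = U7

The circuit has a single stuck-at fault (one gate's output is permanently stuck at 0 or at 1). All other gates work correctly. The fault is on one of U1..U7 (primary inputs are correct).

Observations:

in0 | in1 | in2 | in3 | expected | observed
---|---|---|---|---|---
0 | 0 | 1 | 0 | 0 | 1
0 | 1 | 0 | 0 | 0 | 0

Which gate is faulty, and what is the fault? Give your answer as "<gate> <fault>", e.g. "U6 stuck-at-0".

U5 stuck-at-1

Fault-free values for test 1 (in0=0, in1=0, in2=1, in3=0): U1=0, U2=1, U3=0, U4=1, U5=0, U6=0, U7=0, giving Y=0. Observed 1.
Test 1: faults giving observed 1 are {U5 stuck-at-1, U6 stuck-at-1, U7 stuck-at-1}.
Test 2 (in0=0, in1=1, in2=0, in3=0): fault-free U1=0, U2=1, U3=0, U4=0, U5=1, U6=0, U7=0 → 0; observed 0. Eliminates U6 stuck-at-1, U7 stuck-at-1.
Only U5 stuck-at-1 is consistent with every test.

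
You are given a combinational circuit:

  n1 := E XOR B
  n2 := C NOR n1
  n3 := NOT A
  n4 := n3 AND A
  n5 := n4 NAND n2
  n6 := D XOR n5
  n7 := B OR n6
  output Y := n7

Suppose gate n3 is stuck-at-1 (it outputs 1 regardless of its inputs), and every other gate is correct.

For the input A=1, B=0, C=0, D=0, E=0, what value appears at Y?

Propagate with n3 forced: n1=0, n2=1, n3=1 [stuck-at-1], n4=1, n5=0, n6=0, n7=0.
So Y = 0. (Without the fault it would be 1.)

0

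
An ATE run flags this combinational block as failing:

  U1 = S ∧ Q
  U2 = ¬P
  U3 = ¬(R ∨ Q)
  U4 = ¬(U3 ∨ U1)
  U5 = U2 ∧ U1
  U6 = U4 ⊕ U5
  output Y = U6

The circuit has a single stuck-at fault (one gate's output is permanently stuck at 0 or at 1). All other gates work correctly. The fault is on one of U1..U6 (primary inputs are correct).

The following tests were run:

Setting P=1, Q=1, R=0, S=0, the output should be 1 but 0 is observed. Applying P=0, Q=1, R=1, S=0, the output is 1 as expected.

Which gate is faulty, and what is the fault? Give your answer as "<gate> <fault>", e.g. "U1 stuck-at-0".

U1 stuck-at-1

Fault-free values for test 1 (P=1, Q=1, R=0, S=0): U1=0, U2=0, U3=0, U4=1, U5=0, U6=1, giving Y=1. Observed 0.
Test 1: faults giving observed 0 are {U1 stuck-at-1, U3 stuck-at-1, U4 stuck-at-0, U5 stuck-at-1, U6 stuck-at-0}.
Test 2 (P=0, Q=1, R=1, S=0): fault-free U1=0, U2=1, U3=0, U4=1, U5=0, U6=1 → 1; observed 1. Eliminates U3 stuck-at-1, U4 stuck-at-0, U5 stuck-at-1, U6 stuck-at-0.
Only U1 stuck-at-1 is consistent with every test.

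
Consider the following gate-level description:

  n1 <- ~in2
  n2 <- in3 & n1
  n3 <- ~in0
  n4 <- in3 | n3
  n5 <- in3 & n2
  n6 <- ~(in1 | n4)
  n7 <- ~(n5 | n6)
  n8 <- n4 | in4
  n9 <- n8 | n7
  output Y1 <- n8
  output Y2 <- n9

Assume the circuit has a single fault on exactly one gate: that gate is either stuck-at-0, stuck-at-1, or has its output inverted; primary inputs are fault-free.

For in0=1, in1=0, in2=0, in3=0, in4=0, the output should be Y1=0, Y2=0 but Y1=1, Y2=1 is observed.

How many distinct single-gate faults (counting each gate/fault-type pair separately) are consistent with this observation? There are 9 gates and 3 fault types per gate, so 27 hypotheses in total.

Fault-free: n1=1, n2=0, n3=0, n4=0, n5=0, n6=1, n7=0, n8=0, n9=0 → Y1=0, Y2=0. Observed Y1=1, Y2=1.
  n1: none of the 3 fault types match ✗
  n2: none of the 3 fault types match ✗
  n3: stuck-at-1, inverted output ✓; others ✗
  n4: stuck-at-1, inverted output ✓; others ✗
  n5: none of the 3 fault types match ✗
  n6: none of the 3 fault types match ✗
  n7: none of the 3 fault types match ✗
  n8: stuck-at-1, inverted output ✓; others ✗
  n9: none of the 3 fault types match ✗
Consistent faults: {n3 stuck-at-1, n3 inverted output, n4 stuck-at-1, n4 inverted output, n8 stuck-at-1, n8 inverted output} — 6 in all.

6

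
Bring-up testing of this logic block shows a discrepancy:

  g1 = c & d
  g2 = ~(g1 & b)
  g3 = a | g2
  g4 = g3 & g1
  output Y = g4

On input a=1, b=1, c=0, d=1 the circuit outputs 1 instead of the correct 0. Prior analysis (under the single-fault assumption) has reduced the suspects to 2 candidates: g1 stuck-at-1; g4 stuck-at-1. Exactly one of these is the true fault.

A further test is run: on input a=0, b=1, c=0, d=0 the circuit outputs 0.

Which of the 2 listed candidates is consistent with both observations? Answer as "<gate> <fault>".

g1 stuck-at-1

Evaluate each candidate on input a=0, b=1, c=0, d=0:
  g1 stuck-at-1: g1=1 [stuck-at-1], g2=0, g3=0, g4=0 → 0 — matches
  g4 stuck-at-1: g1=0, g2=1, g3=1, g4=1 [stuck-at-1] → 1 — eliminated
Only g1 stuck-at-1 reproduces the observed 0.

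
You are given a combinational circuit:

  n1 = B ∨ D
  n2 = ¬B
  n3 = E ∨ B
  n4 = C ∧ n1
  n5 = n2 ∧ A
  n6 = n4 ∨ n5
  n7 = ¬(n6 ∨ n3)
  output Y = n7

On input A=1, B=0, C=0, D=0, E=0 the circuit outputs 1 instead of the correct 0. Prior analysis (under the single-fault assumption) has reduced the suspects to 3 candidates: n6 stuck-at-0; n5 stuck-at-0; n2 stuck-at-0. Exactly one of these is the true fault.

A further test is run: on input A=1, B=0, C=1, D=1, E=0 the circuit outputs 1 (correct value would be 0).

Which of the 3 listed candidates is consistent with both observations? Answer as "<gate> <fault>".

n6 stuck-at-0

Evaluate each candidate on input A=1, B=0, C=1, D=1, E=0:
  n6 stuck-at-0: n1=1, n2=1, n3=0, n4=1, n5=1, n6=0 [stuck-at-0], n7=1 → 1 — matches
  n5 stuck-at-0: n1=1, n2=1, n3=0, n4=1, n5=0 [stuck-at-0], n6=1, n7=0 → 0 — eliminated
  n2 stuck-at-0: n1=1, n2=0 [stuck-at-0], n3=0, n4=1, n5=0, n6=1, n7=0 → 0 — eliminated
Only n6 stuck-at-0 reproduces the observed 1.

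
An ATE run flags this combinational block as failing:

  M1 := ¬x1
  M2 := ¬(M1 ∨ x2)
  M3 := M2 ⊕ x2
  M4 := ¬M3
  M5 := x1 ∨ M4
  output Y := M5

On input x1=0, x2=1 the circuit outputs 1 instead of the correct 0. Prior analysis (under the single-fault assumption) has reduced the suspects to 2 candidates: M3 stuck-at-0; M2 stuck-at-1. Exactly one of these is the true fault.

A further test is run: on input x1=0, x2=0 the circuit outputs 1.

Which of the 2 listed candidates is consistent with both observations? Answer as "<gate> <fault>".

Evaluate each candidate on input x1=0, x2=0:
  M3 stuck-at-0: M1=1, M2=0, M3=0 [stuck-at-0], M4=1, M5=1 → 1 — matches
  M2 stuck-at-1: M1=1, M2=1 [stuck-at-1], M3=1, M4=0, M5=0 → 0 — eliminated
Only M3 stuck-at-0 reproduces the observed 1.

M3 stuck-at-0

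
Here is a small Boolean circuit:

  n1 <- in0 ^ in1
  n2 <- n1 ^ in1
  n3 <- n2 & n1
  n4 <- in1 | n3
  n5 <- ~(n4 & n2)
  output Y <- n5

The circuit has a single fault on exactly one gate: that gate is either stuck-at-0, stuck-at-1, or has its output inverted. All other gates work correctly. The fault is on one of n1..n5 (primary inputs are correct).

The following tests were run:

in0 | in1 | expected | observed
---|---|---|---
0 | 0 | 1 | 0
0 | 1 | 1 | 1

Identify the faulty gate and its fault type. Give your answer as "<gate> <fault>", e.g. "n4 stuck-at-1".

Fault-free values for test 1 (in0=0, in1=0): n1=0, n2=0, n3=0, n4=0, n5=1, giving Y=1. Observed 0.
Test 1: faults giving observed 0 are {n1 stuck-at-1, n1 inverted output, n5 stuck-at-0, n5 inverted output}.
Test 2 (in0=0, in1=1): fault-free n1=1, n2=0, n3=0, n4=1, n5=1 → 1; observed 1. Eliminates n1 inverted output, n5 stuck-at-0, n5 inverted output.
Only n1 stuck-at-1 is consistent with every test.

n1 stuck-at-1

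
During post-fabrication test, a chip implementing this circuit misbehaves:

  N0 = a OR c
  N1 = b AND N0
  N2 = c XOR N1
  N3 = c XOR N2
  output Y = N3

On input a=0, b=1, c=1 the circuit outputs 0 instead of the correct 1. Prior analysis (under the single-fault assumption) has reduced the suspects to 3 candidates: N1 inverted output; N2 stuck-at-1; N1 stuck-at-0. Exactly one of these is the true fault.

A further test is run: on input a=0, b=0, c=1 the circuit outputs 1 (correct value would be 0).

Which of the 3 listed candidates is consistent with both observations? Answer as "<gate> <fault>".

Evaluate each candidate on input a=0, b=0, c=1:
  N1 inverted output: N0=1, N1=1 [inverted output], N2=0, N3=1 → 1 — matches
  N2 stuck-at-1: N0=1, N1=0, N2=1 [stuck-at-1], N3=0 → 0 — eliminated
  N1 stuck-at-0: N0=1, N1=0 [stuck-at-0], N2=1, N3=0 → 0 — eliminated
Only N1 inverted output reproduces the observed 1.

N1 inverted output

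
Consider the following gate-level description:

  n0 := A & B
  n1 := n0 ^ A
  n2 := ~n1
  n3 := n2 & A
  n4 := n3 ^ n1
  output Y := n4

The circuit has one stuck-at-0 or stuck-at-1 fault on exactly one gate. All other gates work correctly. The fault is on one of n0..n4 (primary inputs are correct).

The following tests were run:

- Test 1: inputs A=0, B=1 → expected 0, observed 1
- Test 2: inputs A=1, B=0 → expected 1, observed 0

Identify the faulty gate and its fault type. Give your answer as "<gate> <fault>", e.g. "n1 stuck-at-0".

Fault-free values for test 1 (A=0, B=1): n0=0, n1=0, n2=1, n3=0, n4=0, giving Y=0. Observed 1.
Test 1: faults giving observed 1 are {n0 stuck-at-1, n1 stuck-at-1, n3 stuck-at-1, n4 stuck-at-1}.
Test 2 (A=1, B=0): fault-free n0=0, n1=1, n2=0, n3=0, n4=1 → 1; observed 0. Eliminates n0 stuck-at-1, n1 stuck-at-1, n4 stuck-at-1.
Only n3 stuck-at-1 is consistent with every test.

n3 stuck-at-1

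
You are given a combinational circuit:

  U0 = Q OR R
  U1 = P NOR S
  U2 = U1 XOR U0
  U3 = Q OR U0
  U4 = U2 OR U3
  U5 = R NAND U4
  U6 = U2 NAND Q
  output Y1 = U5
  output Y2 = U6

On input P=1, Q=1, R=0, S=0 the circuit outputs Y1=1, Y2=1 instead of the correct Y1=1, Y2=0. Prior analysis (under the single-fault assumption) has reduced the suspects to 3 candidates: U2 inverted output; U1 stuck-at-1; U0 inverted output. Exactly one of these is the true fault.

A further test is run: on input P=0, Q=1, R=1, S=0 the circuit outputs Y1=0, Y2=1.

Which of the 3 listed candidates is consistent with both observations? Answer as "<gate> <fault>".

U1 stuck-at-1

Evaluate each candidate on input P=0, Q=1, R=1, S=0:
  U2 inverted output: U0=1, U1=1, U2=1 [inverted output], U3=1, U4=1, U5=0, U6=0 → Y1=0, Y2=0 — eliminated
  U1 stuck-at-1: U0=1, U1=1 [stuck-at-1], U2=0, U3=1, U4=1, U5=0, U6=1 → Y1=0, Y2=1 — matches
  U0 inverted output: U0=0 [inverted output], U1=1, U2=1, U3=1, U4=1, U5=0, U6=0 → Y1=0, Y2=0 — eliminated
Only U1 stuck-at-1 reproduces the observed Y1=0, Y2=1.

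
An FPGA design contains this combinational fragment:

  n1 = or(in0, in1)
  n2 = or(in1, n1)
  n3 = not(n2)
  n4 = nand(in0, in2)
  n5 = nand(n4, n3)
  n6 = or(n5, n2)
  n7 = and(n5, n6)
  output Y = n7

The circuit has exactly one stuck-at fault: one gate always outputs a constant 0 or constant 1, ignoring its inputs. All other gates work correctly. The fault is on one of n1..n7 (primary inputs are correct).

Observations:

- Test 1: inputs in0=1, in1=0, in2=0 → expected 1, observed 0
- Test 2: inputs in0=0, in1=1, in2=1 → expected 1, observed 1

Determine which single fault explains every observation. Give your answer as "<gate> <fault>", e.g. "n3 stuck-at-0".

Fault-free values for test 1 (in0=1, in1=0, in2=0): n1=1, n2=1, n3=0, n4=1, n5=1, n6=1, n7=1, giving Y=1. Observed 0.
Test 1: faults giving observed 0 are {n1 stuck-at-0, n2 stuck-at-0, n3 stuck-at-1, n5 stuck-at-0, n6 stuck-at-0, n7 stuck-at-0}.
Test 2 (in0=0, in1=1, in2=1): fault-free n1=1, n2=1, n3=0, n4=1, n5=1, n6=1, n7=1 → 1; observed 1. Eliminates n2 stuck-at-0, n3 stuck-at-1, n5 stuck-at-0, n6 stuck-at-0, n7 stuck-at-0.
Only n1 stuck-at-0 is consistent with every test.

n1 stuck-at-0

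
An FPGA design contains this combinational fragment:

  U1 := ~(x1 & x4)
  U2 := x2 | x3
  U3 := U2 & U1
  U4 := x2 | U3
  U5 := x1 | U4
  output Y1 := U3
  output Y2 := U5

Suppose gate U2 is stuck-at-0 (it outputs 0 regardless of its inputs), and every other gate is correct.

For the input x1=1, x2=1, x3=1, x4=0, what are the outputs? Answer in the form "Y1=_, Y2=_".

Y1=0, Y2=1

Propagate with U2 forced: U1=1, U2=0 [stuck-at-0], U3=0, U4=1, U5=1.
So the outputs are Y1=0, Y2=1. (Without the fault they would be Y1=1, Y2=1.)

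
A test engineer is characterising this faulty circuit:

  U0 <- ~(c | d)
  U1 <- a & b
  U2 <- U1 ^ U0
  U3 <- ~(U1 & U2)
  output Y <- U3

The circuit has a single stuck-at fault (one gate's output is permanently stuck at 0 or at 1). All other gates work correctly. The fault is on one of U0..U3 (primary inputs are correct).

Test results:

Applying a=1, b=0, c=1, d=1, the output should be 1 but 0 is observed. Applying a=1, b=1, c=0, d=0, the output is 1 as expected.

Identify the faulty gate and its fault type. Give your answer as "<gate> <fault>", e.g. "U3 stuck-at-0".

Fault-free values for test 1 (a=1, b=0, c=1, d=1): U0=0, U1=0, U2=0, U3=1, giving Y=1. Observed 0.
Test 1: faults giving observed 0 are {U1 stuck-at-1, U3 stuck-at-0}.
Test 2 (a=1, b=1, c=0, d=0): fault-free U0=1, U1=1, U2=0, U3=1 → 1; observed 1. Eliminates U3 stuck-at-0.
Only U1 stuck-at-1 is consistent with every test.

U1 stuck-at-1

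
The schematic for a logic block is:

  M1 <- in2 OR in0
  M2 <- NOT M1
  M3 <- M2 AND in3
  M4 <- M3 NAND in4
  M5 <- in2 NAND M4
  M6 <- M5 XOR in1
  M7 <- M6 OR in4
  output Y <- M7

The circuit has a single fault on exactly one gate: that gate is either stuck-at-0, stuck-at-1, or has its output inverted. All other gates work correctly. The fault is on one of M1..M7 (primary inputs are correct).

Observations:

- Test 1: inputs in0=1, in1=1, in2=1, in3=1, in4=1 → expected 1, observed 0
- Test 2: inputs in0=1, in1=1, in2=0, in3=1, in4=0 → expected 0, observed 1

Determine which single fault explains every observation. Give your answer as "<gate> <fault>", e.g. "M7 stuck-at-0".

Fault-free values for test 1 (in0=1, in1=1, in2=1, in3=1, in4=1): M1=1, M2=0, M3=0, M4=1, M5=0, M6=1, M7=1, giving Y=1. Observed 0.
Test 1: faults giving observed 0 are {M7 stuck-at-0, M7 inverted output}.
Test 2 (in0=1, in1=1, in2=0, in3=1, in4=0): fault-free M1=1, M2=0, M3=0, M4=1, M5=1, M6=0, M7=0 → 0; observed 1. Eliminates M7 stuck-at-0.
Only M7 inverted output is consistent with every test.

M7 inverted output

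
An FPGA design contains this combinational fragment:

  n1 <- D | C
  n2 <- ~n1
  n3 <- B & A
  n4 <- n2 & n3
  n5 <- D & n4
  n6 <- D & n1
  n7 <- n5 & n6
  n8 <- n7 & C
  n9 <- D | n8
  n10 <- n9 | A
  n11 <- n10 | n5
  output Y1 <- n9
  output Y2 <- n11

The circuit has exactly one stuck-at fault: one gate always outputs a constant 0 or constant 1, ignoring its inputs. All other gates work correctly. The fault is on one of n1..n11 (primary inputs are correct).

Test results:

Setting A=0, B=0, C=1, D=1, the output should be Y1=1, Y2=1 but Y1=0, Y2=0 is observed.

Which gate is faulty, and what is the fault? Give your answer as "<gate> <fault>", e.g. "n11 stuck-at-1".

n9 stuck-at-0

Fault-free values for test 1 (A=0, B=0, C=1, D=1): n1=1, n2=0, n3=0, n4=0, n5=0, n6=1, n7=0, n8=0, n9=1, n10=1, n11=1, giving Y1=1, Y2=1. Observed Y1=0, Y2=0.
Test 1: faults giving observed Y1=0, Y2=0 are {n9 stuck-at-0}.
Only n9 stuck-at-0 is consistent with every test.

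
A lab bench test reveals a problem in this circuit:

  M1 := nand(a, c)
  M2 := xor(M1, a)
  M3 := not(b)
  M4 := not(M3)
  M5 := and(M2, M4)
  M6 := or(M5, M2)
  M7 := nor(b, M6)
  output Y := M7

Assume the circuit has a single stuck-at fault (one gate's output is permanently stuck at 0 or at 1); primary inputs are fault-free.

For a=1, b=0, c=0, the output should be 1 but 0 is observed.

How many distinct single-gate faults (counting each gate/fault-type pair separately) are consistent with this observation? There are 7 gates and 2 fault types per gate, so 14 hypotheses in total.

Fault-free: M1=1, M2=0, M3=1, M4=0, M5=0, M6=0, M7=1 → 1. Observed 0.
  M1 stuck-at-0: output 0 ✓
  M1 stuck-at-1: output 1 ✗
  M2 stuck-at-0: output 1 ✗
  M2 stuck-at-1: output 0 ✓
  M3 stuck-at-0: output 1 ✗
  M3 stuck-at-1: output 1 ✗
  M4 stuck-at-0: output 1 ✗
  M4 stuck-at-1: output 1 ✗
  M5 stuck-at-0: output 1 ✗
  M5 stuck-at-1: output 0 ✓
  M6 stuck-at-0: output 1 ✗
  M6 stuck-at-1: output 0 ✓
  M7 stuck-at-0: output 0 ✓
  M7 stuck-at-1: output 1 ✗
Consistent faults: {M1 stuck-at-0, M2 stuck-at-1, M5 stuck-at-1, M6 stuck-at-1, M7 stuck-at-0} — 5 in all.

5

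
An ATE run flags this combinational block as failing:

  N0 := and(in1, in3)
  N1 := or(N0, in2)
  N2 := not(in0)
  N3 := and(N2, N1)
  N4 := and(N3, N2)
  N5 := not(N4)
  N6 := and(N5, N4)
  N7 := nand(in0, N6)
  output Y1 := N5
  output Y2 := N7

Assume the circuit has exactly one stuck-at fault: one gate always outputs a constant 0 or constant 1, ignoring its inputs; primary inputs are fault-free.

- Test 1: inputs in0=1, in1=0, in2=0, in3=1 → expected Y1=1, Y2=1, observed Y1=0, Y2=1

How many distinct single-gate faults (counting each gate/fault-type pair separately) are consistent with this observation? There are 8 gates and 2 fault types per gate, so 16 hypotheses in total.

Fault-free: N0=0, N1=0, N2=0, N3=0, N4=0, N5=1, N6=0, N7=1 → Y1=1, Y2=1. Observed Y1=0, Y2=1.
  N0: none of the 2 fault types match ✗
  N1: none of the 2 fault types match ✗
  N2: none of the 2 fault types match ✗
  N3: none of the 2 fault types match ✗
  N4: stuck-at-1 ✓; others ✗
  N5: stuck-at-0 ✓; others ✗
  N6: none of the 2 fault types match ✗
  N7: none of the 2 fault types match ✗
Consistent faults: {N4 stuck-at-1, N5 stuck-at-0} — 2 in all.

2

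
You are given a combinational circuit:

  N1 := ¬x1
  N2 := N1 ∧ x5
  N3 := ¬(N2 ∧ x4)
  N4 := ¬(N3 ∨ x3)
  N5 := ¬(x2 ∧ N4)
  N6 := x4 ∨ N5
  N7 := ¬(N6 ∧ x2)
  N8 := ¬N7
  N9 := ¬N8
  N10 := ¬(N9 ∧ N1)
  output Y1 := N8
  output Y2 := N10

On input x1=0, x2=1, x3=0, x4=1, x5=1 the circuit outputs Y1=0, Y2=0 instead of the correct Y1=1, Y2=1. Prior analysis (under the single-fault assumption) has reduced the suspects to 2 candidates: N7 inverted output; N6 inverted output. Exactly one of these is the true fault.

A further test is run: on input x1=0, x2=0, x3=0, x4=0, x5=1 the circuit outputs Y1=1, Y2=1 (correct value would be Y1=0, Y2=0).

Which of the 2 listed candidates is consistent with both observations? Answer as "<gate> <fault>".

Evaluate each candidate on input x1=0, x2=0, x3=0, x4=0, x5=1:
  N7 inverted output: N1=1, N2=1, N3=1, N4=0, N5=1, N6=1, N7=0 [inverted output], N8=1, N9=0, N10=1 → Y1=1, Y2=1 — matches
  N6 inverted output: N1=1, N2=1, N3=1, N4=0, N5=1, N6=0 [inverted output], N7=1, N8=0, N9=1, N10=0 → Y1=0, Y2=0 — eliminated
Only N7 inverted output reproduces the observed Y1=1, Y2=1.

N7 inverted output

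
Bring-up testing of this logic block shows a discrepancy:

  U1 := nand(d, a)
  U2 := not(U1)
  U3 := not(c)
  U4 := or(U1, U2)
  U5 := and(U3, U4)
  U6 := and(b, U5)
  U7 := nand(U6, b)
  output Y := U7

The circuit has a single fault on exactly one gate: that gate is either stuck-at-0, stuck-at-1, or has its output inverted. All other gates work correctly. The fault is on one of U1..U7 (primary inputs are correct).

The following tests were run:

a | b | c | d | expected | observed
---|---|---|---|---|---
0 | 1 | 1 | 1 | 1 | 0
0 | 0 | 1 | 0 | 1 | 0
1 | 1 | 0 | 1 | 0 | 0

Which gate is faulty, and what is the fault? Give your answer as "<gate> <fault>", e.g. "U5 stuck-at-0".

U7 stuck-at-0

Fault-free values for test 1 (a=0, b=1, c=1, d=1): U1=1, U2=0, U3=0, U4=1, U5=0, U6=0, U7=1, giving Y=1. Observed 0.
Test 1: faults giving observed 0 are {U3 stuck-at-1, U3 inverted output, U5 stuck-at-1, U5 inverted output, U6 stuck-at-1, U6 inverted output, U7 stuck-at-0, U7 inverted output}.
Test 2 (a=0, b=0, c=1, d=0): fault-free U1=1, U2=0, U3=0, U4=1, U5=0, U6=0, U7=1 → 1; observed 0. Eliminates U3 stuck-at-1, U3 inverted output, U5 stuck-at-1, U5 inverted output, U6 stuck-at-1, U6 inverted output.
Test 3 (a=1, b=1, c=0, d=1): fault-free U1=0, U2=1, U3=1, U4=1, U5=1, U6=1, U7=0 → 0; observed 0. Eliminates U7 inverted output.
Only U7 stuck-at-0 is consistent with every test.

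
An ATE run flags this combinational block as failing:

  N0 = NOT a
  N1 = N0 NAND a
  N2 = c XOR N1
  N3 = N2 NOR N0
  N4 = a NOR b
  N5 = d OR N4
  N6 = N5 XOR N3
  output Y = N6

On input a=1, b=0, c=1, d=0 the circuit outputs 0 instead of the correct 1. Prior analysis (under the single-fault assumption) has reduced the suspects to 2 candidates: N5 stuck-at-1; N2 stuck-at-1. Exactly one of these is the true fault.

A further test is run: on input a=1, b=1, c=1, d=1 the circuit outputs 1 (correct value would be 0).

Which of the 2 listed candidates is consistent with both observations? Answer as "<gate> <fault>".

Evaluate each candidate on input a=1, b=1, c=1, d=1:
  N5 stuck-at-1: N0=0, N1=1, N2=0, N3=1, N4=0, N5=1 [stuck-at-1], N6=0 → 0 — eliminated
  N2 stuck-at-1: N0=0, N1=1, N2=1 [stuck-at-1], N3=0, N4=0, N5=1, N6=1 → 1 — matches
Only N2 stuck-at-1 reproduces the observed 1.

N2 stuck-at-1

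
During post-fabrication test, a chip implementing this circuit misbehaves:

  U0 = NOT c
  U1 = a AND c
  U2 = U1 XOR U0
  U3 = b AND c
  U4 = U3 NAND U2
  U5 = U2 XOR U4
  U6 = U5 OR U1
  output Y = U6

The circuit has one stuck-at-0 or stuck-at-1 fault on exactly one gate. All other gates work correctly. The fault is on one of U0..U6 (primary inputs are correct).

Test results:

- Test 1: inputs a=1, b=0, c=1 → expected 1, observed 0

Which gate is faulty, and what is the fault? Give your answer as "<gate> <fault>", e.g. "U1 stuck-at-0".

U6 stuck-at-0

Fault-free values for test 1 (a=1, b=0, c=1): U0=0, U1=1, U2=1, U3=0, U4=1, U5=0, U6=1, giving Y=1. Observed 0.
Test 1: faults giving observed 0 are {U6 stuck-at-0}.
Only U6 stuck-at-0 is consistent with every test.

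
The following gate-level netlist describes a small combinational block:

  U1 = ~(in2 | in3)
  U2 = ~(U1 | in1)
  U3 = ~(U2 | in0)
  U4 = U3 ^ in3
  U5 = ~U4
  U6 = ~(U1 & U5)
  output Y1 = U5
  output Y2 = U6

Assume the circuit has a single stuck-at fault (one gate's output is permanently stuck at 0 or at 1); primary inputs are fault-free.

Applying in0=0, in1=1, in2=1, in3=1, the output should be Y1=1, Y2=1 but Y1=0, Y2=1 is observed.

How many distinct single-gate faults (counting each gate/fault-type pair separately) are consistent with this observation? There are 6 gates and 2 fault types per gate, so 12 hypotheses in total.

4

Fault-free: U1=0, U2=0, U3=1, U4=0, U5=1, U6=1 → Y1=1, Y2=1. Observed Y1=0, Y2=1.
  U1 stuck-at-0: output Y1=1, Y2=1 ✗
  U1 stuck-at-1: output Y1=1, Y2=0 ✗
  U2 stuck-at-0: output Y1=1, Y2=1 ✗
  U2 stuck-at-1: output Y1=0, Y2=1 ✓
  U3 stuck-at-0: output Y1=0, Y2=1 ✓
  U3 stuck-at-1: output Y1=1, Y2=1 ✗
  U4 stuck-at-0: output Y1=1, Y2=1 ✗
  U4 stuck-at-1: output Y1=0, Y2=1 ✓
  U5 stuck-at-0: output Y1=0, Y2=1 ✓
  U5 stuck-at-1: output Y1=1, Y2=1 ✗
  U6 stuck-at-0: output Y1=1, Y2=0 ✗
  U6 stuck-at-1: output Y1=1, Y2=1 ✗
Consistent faults: {U2 stuck-at-1, U3 stuck-at-0, U4 stuck-at-1, U5 stuck-at-0} — 4 in all.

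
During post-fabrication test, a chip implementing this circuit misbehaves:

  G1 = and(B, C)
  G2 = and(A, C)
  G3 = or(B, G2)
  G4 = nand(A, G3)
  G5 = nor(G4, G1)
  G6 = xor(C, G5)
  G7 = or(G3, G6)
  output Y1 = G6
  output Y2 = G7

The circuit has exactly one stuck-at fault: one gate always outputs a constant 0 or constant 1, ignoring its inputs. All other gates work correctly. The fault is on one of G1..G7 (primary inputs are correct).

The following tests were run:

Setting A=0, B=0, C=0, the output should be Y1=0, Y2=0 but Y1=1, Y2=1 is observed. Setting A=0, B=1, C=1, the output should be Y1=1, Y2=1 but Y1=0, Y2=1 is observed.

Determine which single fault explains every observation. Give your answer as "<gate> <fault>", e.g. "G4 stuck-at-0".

Fault-free values for test 1 (A=0, B=0, C=0): G1=0, G2=0, G3=0, G4=1, G5=0, G6=0, G7=0, giving Y1=0, Y2=0. Observed Y1=1, Y2=1.
Test 1: faults giving observed Y1=1, Y2=1 are {G4 stuck-at-0, G5 stuck-at-1, G6 stuck-at-1}.
Test 2 (A=0, B=1, C=1): fault-free G1=1, G2=0, G3=1, G4=1, G5=0, G6=1, G7=1 → Y1=1, Y2=1; observed Y1=0, Y2=1. Eliminates G4 stuck-at-0, G6 stuck-at-1.
Only G5 stuck-at-1 is consistent with every test.

G5 stuck-at-1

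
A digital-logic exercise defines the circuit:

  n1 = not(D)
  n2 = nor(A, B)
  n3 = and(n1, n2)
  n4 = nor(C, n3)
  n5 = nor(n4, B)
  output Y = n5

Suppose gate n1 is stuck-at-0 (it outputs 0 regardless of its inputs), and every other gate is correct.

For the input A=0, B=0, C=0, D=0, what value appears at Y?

0

Propagate with n1 forced: n1=0 [stuck-at-0], n2=1, n3=0, n4=1, n5=0.
So Y = 0. (Without the fault it would be 1.)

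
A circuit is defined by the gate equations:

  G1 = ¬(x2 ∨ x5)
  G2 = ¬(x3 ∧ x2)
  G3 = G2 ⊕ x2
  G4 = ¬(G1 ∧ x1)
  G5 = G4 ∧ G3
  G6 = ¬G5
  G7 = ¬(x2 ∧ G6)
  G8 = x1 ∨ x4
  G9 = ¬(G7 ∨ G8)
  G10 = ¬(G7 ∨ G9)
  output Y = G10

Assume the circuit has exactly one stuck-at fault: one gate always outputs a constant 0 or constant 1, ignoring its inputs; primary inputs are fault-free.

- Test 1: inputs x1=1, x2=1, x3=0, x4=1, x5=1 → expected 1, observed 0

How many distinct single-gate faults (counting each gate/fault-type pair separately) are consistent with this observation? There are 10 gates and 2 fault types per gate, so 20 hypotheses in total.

Fault-free: G1=0, G2=1, G3=0, G4=1, G5=0, G6=1, G7=0, G8=1, G9=0, G10=1 → 1. Observed 0.
  G1: none of the 2 fault types match ✗
  G2: stuck-at-0 ✓; others ✗
  G3: stuck-at-1 ✓; others ✗
  G4: none of the 2 fault types match ✗
  G5: stuck-at-1 ✓; others ✗
  G6: stuck-at-0 ✓; others ✗
  G7: stuck-at-1 ✓; others ✗
  G8: stuck-at-0 ✓; others ✗
  G9: stuck-at-1 ✓; others ✗
  G10: stuck-at-0 ✓; others ✗
Consistent faults: {G2 stuck-at-0, G3 stuck-at-1, G5 stuck-at-1, G6 stuck-at-0, G7 stuck-at-1, G8 stuck-at-0, G9 stuck-at-1, G10 stuck-at-0} — 8 in all.

8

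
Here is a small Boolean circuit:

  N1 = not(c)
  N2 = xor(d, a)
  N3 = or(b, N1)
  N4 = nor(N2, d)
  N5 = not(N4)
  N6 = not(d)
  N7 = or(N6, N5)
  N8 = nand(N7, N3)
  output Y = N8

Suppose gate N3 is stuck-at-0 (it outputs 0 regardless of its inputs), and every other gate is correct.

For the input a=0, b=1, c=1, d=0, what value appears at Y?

1

Propagate with N3 forced: N1=0, N2=0, N3=0 [stuck-at-0], N4=1, N5=0, N6=1, N7=1, N8=1.
So Y = 1. (Without the fault it would be 0.)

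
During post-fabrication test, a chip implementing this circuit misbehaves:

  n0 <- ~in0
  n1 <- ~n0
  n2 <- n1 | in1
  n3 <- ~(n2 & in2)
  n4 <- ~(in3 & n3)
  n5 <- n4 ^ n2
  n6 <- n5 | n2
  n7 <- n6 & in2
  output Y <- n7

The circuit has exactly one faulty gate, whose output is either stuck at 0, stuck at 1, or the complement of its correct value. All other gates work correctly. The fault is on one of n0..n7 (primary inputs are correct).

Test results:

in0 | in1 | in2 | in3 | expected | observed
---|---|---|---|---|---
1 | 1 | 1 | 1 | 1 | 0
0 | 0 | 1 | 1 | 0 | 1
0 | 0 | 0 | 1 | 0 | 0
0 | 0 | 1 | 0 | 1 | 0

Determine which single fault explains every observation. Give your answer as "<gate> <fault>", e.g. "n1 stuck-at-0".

Fault-free values for test 1 (in0=1, in1=1, in2=1, in3=1): n0=0, n1=1, n2=1, n3=0, n4=1, n5=0, n6=1, n7=1, giving Y=1. Observed 0.
Test 1: faults giving observed 0 are {n2 stuck-at-0, n2 inverted output, n6 stuck-at-0, n6 inverted output, n7 stuck-at-0, n7 inverted output}.
Test 2 (in0=0, in1=0, in2=1, in3=1): fault-free n0=1, n1=0, n2=0, n3=1, n4=0, n5=0, n6=0, n7=0 → 0; observed 1. Eliminates n2 stuck-at-0, n6 stuck-at-0, n7 stuck-at-0.
Test 3 (in0=0, in1=0, in2=0, in3=1): fault-free n0=1, n1=0, n2=0, n3=1, n4=0, n5=0, n6=0, n7=0 → 0; observed 0. Eliminates n7 inverted output.
Test 4 (in0=0, in1=0, in2=1, in3=0): fault-free n0=1, n1=0, n2=0, n3=1, n4=1, n5=1, n6=1, n7=1 → 1; observed 0. Eliminates n2 inverted output.
Only n6 inverted output is consistent with every test.

n6 inverted output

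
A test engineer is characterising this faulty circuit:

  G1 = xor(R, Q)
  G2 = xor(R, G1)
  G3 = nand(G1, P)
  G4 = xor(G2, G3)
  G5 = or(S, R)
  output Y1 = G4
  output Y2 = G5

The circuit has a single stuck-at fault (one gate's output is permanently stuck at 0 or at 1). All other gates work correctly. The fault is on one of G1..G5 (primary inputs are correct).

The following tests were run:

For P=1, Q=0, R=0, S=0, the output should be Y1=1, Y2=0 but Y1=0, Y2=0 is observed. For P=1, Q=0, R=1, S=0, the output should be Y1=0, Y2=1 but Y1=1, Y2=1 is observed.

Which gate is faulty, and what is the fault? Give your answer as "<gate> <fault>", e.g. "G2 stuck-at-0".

Fault-free values for test 1 (P=1, Q=0, R=0, S=0): G1=0, G2=0, G3=1, G4=1, G5=0, giving Y1=1, Y2=0. Observed Y1=0, Y2=0.
Test 1: faults giving observed Y1=0, Y2=0 are {G2 stuck-at-1, G3 stuck-at-0, G4 stuck-at-0}.
Test 2 (P=1, Q=0, R=1, S=0): fault-free G1=1, G2=0, G3=0, G4=0, G5=1 → Y1=0, Y2=1; observed Y1=1, Y2=1. Eliminates G3 stuck-at-0, G4 stuck-at-0.
Only G2 stuck-at-1 is consistent with every test.

G2 stuck-at-1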